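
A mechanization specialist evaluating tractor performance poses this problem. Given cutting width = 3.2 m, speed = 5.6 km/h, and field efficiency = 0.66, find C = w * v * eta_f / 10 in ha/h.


C = w * v * eta_f / 10
  = 3.2 * 5.6 * 0.66 / 10
  = 11.83 / 10
  = 1.18 ha/h


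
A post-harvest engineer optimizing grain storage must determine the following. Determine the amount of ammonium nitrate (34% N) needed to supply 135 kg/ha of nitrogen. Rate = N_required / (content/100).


Rate = N_required / (N_content / 100)
     = 135 / (34 / 100)
     = 135 / 0.34
     = 397.06 kg/ha


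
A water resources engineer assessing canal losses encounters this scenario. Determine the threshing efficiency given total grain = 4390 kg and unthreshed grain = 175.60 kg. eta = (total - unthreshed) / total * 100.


eta = (total - unthreshed) / total * 100
    = (4390 - 175.60) / 4390 * 100
    = 4214.40 / 4390 * 100
    = 96%


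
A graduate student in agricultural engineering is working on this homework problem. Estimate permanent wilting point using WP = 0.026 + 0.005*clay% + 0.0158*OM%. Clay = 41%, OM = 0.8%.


WP = 0.026 + 0.005*41 + 0.0158*0.8
   = 0.026 + 0.2050 + 0.0126
   = 0.2436


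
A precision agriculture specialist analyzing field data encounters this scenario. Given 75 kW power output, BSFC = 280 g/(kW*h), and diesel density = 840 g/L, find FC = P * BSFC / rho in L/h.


FC = P * BSFC / rho_fuel
   = 75 * 280 / 840
   = 21000 / 840
   = 25 L/h


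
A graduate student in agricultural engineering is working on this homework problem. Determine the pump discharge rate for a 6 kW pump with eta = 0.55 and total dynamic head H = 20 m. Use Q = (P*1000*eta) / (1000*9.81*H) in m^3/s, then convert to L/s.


Q = (P * 1000 * eta) / (rho * g * H)
  = (6 * 1000 * 0.55) / (1000 * 9.81 * 20)
  = 3300 / 196200
  = 0.01682 m^3/s = 16.82 L/s


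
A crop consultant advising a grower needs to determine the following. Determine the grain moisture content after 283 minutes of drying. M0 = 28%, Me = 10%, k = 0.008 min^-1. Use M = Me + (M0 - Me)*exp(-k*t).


M = Me + (M0 - Me) * e^(-k*t)
  = 10 + (28 - 10) * e^(-0.008*283)
  = 10 + 18 * e^(-2.264)
  = 10 + 18 * 0.10393
  = 10 + 1.8708
  = 11.87%


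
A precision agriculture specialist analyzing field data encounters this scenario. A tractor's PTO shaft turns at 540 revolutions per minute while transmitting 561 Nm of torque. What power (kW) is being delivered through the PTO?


P = 2*pi*n*T / 60000
  = 2*pi * 540 * 561 / 60000
  = 1903428.16 / 60000
  = 31.72 kW


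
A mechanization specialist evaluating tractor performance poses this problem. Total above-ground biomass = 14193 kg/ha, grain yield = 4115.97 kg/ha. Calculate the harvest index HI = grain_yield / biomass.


HI = grain_yield / biomass
   = 4115.97 / 14193
   = 0.29


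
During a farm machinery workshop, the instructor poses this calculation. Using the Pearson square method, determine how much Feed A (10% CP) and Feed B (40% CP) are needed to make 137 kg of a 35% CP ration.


parts_A = CP_b - target = 40 - 35 = 5
parts_B = target - CP_a = 35 - 10 = 25
total_parts = 5 + 25 = 30
Feed A = 137 * 5 / 30 = 22.83 kg
Feed B = 137 * 25 / 30 = 114.17 kg

22.83 kg


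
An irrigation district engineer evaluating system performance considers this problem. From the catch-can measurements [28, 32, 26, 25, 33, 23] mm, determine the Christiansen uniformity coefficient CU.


xbar = 167 / 6 = 27.833
sum|xi - xbar| = 19
CU = 100 * (1 - 19 / (6 * 27.833))
   = 100 * (1 - 0.1138)
   = 88.62%


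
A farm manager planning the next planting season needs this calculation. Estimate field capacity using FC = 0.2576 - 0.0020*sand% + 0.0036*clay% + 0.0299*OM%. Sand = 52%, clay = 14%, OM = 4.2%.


FC = 0.2576 - 0.0020*52 + 0.0036*14 + 0.0299*4.2
   = 0.2576 - 0.1040 + 0.0504 + 0.1256
   = 0.3296


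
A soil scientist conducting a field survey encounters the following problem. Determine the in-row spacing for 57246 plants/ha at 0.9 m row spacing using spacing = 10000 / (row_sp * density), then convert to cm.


spacing = 10000 / (row_sp * density)
        = 10000 / (0.9 * 57246)
        = 10000 / 51521.40
        = 0.19409 m = 19.41 cm


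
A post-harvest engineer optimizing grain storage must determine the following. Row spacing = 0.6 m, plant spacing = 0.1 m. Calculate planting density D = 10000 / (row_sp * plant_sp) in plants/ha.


D = 10000 / (row_sp * plant_sp)
  = 10000 / (0.6 * 0.1)
  = 10000 / 0.0600
  = 166666.67 plants/ha


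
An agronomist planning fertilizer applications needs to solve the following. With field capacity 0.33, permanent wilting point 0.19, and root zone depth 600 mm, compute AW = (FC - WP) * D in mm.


AW = (FC - WP) * D
   = (0.33 - 0.19) * 600
   = 0.14 * 600
   = 84 mm


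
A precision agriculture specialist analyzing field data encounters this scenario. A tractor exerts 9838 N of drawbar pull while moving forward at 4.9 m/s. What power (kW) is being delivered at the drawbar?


P = F * v / 1000
  = 9838 * 4.9 / 1000
  = 48206.20 / 1000
  = 48.21 kW


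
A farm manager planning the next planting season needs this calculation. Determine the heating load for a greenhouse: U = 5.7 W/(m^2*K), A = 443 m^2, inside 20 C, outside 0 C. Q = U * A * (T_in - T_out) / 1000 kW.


dT = 20 - (0) = 20 K
Q = U * A * dT
  = 5.7 * 443 * 20
  = 50502 W = 50.50 kW


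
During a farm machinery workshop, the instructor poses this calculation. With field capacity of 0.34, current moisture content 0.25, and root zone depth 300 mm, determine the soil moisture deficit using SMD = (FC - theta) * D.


SMD = (FC - theta) * D
    = (0.34 - 0.25) * 300
    = 0.090 * 300
    = 27 mm


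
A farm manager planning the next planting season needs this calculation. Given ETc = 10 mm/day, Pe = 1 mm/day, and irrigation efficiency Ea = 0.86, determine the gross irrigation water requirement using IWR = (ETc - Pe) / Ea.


IWR = (ETc - Pe) / Ea
    = (10 - 1) / 0.86
    = 9 / 0.86
    = 10.47 mm/day


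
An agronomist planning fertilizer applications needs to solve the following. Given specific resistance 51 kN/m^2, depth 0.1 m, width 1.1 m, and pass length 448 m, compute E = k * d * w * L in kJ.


E = k * d * w * L
  = 51 * 0.1 * 1.1 * 448
  = 2513.28 kJ


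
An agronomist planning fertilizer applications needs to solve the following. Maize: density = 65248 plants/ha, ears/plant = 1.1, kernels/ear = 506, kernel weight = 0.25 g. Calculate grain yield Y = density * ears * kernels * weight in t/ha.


Y = density * ears * kernels * kw
  = 65248 * 1.1 * 506 * 0.25 g/ha
  = 9079259.20 g/ha
  = 9079.26 kg/ha = 9.08 t/ha


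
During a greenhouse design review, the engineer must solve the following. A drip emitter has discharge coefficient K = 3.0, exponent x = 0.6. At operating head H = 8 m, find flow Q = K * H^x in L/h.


Q = K * H^x
  = 3.0 * 8^0.6
  = 3.0 * 3.4822
  = 10.45 L/h


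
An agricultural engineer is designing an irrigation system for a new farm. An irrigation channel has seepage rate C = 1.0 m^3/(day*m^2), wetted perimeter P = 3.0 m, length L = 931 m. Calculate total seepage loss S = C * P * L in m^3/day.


S = C * P * L
  = 1.0 * 3.0 * 931
  = 2793 m^3/day


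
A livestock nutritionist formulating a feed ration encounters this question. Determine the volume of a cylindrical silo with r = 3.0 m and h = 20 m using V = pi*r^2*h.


V = pi * r^2 * h
  = pi * 3.0^2 * 20
  = pi * 9 * 20
  = 565.49 m^3


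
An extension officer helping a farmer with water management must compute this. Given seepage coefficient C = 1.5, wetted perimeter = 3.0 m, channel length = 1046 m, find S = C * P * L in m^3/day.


S = C * P * L
  = 1.5 * 3.0 * 1046
  = 4707 m^3/day


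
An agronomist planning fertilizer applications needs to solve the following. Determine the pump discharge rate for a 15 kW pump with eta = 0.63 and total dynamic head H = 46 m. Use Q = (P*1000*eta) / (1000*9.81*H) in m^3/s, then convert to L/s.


Q = (P * 1000 * eta) / (rho * g * H)
  = (15 * 1000 * 0.63) / (1000 * 9.81 * 46)
  = 9450 / 451260
  = 0.02094 m^3/s = 20.94 L/s


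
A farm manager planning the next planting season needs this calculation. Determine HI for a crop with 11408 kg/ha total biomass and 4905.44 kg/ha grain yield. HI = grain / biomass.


HI = grain_yield / biomass
   = 4905.44 / 11408
   = 0.43


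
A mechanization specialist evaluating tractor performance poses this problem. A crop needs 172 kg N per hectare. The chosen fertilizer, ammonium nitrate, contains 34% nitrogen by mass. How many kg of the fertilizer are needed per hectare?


Rate = N_required / (N_content / 100)
     = 172 / (34 / 100)
     = 172 / 0.34
     = 505.88 kg/ha


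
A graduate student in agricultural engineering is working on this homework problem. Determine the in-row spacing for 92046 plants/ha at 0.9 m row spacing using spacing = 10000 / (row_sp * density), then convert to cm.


spacing = 10000 / (row_sp * density)
        = 10000 / (0.9 * 92046)
        = 10000 / 82841.40
        = 0.12071 m = 12.07 cm


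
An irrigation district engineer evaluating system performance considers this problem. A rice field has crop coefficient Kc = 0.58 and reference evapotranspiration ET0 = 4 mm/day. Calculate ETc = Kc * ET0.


ETc = Kc * ET0
    = 0.58 * 4
    = 2.32 mm/day


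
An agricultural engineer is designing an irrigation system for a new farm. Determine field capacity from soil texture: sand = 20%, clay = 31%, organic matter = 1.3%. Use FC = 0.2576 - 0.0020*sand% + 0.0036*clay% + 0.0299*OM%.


FC = 0.2576 - 0.0020*20 + 0.0036*31 + 0.0299*1.3
   = 0.2576 - 0.0400 + 0.1116 + 0.0389
   = 0.3681


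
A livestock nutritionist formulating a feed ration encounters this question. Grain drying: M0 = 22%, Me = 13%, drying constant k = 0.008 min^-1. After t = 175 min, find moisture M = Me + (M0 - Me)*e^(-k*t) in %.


M = Me + (M0 - Me) * e^(-k*t)
  = 13 + (22 - 13) * e^(-0.008*175)
  = 13 + 9 * e^(-1.400)
  = 13 + 9 * 0.24660
  = 13 + 2.2194
  = 15.22%


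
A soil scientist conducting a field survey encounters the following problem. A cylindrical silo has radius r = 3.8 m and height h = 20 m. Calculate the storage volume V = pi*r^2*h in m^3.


V = pi * r^2 * h
  = pi * 3.8^2 * 20
  = pi * 14.44 * 20
  = 907.29 m^3


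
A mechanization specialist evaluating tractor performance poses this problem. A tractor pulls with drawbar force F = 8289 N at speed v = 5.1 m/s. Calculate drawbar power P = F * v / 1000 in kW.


P = F * v / 1000
  = 8289 * 5.1 / 1000
  = 42273.90 / 1000
  = 42.27 kW


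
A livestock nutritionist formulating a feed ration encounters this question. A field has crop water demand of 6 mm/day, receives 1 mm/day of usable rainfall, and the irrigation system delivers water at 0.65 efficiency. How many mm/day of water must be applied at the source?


IWR = (ETc - Pe) / Ea
    = (6 - 1) / 0.65
    = 5 / 0.65
    = 7.69 mm/day


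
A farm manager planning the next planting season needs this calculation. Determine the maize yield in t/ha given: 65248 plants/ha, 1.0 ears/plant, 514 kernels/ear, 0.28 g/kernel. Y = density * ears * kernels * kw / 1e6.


Y = density * ears * kernels * kw
  = 65248 * 1.0 * 514 * 0.28 g/ha
  = 9390492.16 g/ha
  = 9390.49 kg/ha = 9.39 t/ha


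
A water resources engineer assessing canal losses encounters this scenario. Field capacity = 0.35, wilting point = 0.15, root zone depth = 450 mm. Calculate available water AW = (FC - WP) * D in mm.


AW = (FC - WP) * D
   = (0.35 - 0.15) * 450
   = 0.20 * 450
   = 90 mm


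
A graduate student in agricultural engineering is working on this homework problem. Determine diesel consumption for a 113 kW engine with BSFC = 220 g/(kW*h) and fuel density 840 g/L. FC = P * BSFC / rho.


FC = P * BSFC / rho_fuel
   = 113 * 220 / 840
   = 24860 / 840
   = 29.60 L/h


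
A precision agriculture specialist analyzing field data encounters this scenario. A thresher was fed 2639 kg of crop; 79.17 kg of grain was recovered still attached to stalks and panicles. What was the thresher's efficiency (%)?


eta = (total - unthreshed) / total * 100
    = (2639 - 79.17) / 2639 * 100
    = 2559.83 / 2639 * 100
    = 97%


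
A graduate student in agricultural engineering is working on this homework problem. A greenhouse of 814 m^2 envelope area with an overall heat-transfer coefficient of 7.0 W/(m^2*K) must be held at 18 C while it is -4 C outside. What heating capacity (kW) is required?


dT = 18 - (-4) = 22 K
Q = U * A * dT
  = 7.0 * 814 * 22
  = 125356 W = 125.36 kW


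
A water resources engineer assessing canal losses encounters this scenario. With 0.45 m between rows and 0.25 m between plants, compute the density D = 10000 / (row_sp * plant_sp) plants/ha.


D = 10000 / (row_sp * plant_sp)
  = 10000 / (0.45 * 0.25)
  = 10000 / 0.1125
  = 88888.89 plants/ha


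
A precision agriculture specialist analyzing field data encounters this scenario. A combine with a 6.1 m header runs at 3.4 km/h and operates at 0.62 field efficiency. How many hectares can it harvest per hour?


C = w * v * eta_f / 10
  = 6.1 * 3.4 * 0.62 / 10
  = 12.86 / 10
  = 1.29 ha/h


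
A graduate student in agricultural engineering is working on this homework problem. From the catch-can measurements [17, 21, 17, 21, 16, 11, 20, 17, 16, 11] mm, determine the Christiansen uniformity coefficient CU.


xbar = 167 / 10 = 16.700
sum|xi - xbar| = 25.600
CU = 100 * (1 - 25.600 / (10 * 16.700))
   = 100 * (1 - 0.1533)
   = 84.67%


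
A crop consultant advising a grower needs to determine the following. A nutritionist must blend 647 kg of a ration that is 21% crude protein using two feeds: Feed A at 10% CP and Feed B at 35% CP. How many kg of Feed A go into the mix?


parts_A = CP_b - target = 35 - 21 = 14
parts_B = target - CP_a = 21 - 10 = 11
total_parts = 14 + 11 = 25
Feed A = 647 * 14 / 25 = 362.32 kg
Feed B = 647 * 11 / 25 = 284.68 kg

362.32 kg


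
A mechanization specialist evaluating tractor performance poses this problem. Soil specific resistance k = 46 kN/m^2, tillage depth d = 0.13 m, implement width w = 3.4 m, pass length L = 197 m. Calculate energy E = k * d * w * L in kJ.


E = k * d * w * L
  = 46 * 0.13 * 3.4 * 197
  = 4005.40 kJ


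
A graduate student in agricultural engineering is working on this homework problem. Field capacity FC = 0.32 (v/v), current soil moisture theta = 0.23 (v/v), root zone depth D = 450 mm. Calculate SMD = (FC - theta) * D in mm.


SMD = (FC - theta) * D
    = (0.32 - 0.23) * 450
    = 0.090 * 450
    = 40.50 mm


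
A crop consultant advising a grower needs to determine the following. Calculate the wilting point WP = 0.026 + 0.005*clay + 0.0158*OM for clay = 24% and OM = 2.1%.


WP = 0.026 + 0.005*24 + 0.0158*2.1
   = 0.026 + 0.1200 + 0.0332
   = 0.1792


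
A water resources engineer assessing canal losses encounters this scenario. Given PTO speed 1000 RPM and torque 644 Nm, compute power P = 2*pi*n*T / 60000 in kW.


P = 2*pi*n*T / 60000
  = 2*pi * 1000 * 644 / 60000
  = 4046371.34 / 60000
  = 67.44 kW


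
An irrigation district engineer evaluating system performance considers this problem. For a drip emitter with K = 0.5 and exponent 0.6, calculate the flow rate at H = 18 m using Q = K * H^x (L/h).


Q = K * H^x
  = 0.5 * 18^0.6
  = 0.5 * 5.6645
  = 2.83 L/h


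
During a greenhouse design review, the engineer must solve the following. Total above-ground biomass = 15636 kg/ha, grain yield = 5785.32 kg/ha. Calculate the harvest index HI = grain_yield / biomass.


HI = grain_yield / biomass
   = 5785.32 / 15636
   = 0.37


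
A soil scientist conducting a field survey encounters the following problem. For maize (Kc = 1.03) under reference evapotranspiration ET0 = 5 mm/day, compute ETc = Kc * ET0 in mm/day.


ETc = Kc * ET0
    = 1.03 * 5
    = 5.15 mm/day


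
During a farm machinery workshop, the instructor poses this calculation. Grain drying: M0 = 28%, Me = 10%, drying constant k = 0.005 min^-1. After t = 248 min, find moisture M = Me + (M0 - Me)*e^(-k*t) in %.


M = Me + (M0 - Me) * e^(-k*t)
  = 10 + (28 - 10) * e^(-0.005*248)
  = 10 + 18 * e^(-1.240)
  = 10 + 18 * 0.28938
  = 10 + 5.2089
  = 15.21%


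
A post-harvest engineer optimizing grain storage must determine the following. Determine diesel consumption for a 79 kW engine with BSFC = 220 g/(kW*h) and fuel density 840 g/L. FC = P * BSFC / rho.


FC = P * BSFC / rho_fuel
   = 79 * 220 / 840
   = 17380 / 840
   = 20.69 L/h


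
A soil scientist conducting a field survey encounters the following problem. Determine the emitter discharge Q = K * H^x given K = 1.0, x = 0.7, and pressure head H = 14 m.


Q = K * H^x
  = 1.0 * 14^0.7
  = 1.0 * 6.3429
  = 6.34 L/h


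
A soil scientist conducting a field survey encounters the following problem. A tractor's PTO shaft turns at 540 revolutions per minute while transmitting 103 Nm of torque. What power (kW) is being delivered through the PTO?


P = 2*pi*n*T / 60000
  = 2*pi * 540 * 103 / 60000
  = 349470.77 / 60000
  = 5.82 kW


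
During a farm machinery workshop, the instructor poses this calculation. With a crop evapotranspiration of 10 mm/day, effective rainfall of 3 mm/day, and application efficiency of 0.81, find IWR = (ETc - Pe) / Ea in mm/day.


IWR = (ETc - Pe) / Ea
    = (10 - 3) / 0.81
    = 7 / 0.81
    = 8.64 mm/day


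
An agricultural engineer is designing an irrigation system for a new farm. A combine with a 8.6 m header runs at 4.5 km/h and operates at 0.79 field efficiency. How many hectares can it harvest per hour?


C = w * v * eta_f / 10
  = 8.6 * 4.5 * 0.79 / 10
  = 30.57 / 10
  = 3.06 ha/h


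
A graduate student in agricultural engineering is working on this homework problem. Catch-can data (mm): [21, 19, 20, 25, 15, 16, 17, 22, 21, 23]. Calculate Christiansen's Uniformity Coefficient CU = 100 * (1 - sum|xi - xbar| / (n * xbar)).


xbar = 199 / 10 = 19.900
sum|xi - xbar| = 25.200
CU = 100 * (1 - 25.200 / (10 * 19.900))
   = 100 * (1 - 0.1266)
   = 87.34%


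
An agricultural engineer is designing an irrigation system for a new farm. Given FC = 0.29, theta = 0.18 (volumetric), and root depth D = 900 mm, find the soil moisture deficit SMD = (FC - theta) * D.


SMD = (FC - theta) * D
    = (0.29 - 0.18) * 900
    = 0.110 * 900
    = 99 mm


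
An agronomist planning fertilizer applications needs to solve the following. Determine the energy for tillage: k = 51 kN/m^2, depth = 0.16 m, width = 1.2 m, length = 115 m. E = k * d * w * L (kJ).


E = k * d * w * L
  = 51 * 0.16 * 1.2 * 115
  = 1126.08 kJ


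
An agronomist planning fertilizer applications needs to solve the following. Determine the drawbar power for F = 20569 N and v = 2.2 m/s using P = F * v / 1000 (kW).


P = F * v / 1000
  = 20569 * 2.2 / 1000
  = 45251.80 / 1000
  = 45.25 kW


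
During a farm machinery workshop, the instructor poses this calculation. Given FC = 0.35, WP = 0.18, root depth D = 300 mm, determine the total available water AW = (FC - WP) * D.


AW = (FC - WP) * D
   = (0.35 - 0.18) * 300
   = 0.17 * 300
   = 51 mm


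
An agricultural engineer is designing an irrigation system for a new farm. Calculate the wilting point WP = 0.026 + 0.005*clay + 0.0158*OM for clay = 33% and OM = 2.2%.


WP = 0.026 + 0.005*33 + 0.0158*2.2
   = 0.026 + 0.1650 + 0.0348
   = 0.2258


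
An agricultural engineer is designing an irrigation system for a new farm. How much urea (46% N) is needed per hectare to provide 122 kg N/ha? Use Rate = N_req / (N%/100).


Rate = N_required / (N_content / 100)
     = 122 / (46 / 100)
     = 122 / 0.46
     = 265.22 kg/ha


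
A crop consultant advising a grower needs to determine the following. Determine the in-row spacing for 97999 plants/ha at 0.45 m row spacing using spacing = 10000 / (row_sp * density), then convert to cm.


spacing = 10000 / (row_sp * density)
        = 10000 / (0.45 * 97999)
        = 10000 / 44099.55
        = 0.22676 m = 22.68 cm


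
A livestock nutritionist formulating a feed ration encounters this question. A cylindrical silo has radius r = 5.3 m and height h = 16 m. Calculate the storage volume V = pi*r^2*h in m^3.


V = pi * r^2 * h
  = pi * 5.3^2 * 16
  = pi * 28.09 * 16
  = 1411.96 m^3


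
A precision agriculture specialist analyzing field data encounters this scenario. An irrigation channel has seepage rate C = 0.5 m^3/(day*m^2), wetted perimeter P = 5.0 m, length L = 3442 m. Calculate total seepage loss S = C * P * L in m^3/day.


S = C * P * L
  = 0.5 * 5.0 * 3442
  = 8605 m^3/day


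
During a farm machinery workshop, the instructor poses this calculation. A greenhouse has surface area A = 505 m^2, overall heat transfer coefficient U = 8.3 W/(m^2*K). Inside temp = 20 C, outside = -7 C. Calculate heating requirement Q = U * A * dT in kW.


dT = 20 - (-7) = 27 K
Q = U * A * dT
  = 8.3 * 505 * 27
  = 113170.50 W = 113.17 kW


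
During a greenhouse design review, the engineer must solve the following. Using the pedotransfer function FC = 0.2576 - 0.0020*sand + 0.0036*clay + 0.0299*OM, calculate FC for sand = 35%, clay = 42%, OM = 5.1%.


FC = 0.2576 - 0.0020*35 + 0.0036*42 + 0.0299*5.1
   = 0.2576 - 0.0700 + 0.1512 + 0.1525
   = 0.4913


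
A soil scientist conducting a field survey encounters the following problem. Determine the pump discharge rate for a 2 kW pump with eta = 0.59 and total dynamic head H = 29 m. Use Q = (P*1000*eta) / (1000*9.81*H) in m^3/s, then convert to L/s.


Q = (P * 1000 * eta) / (rho * g * H)
  = (2 * 1000 * 0.59) / (1000 * 9.81 * 29)
  = 1180 / 284490
  = 0.00415 m^3/s = 4.15 L/s


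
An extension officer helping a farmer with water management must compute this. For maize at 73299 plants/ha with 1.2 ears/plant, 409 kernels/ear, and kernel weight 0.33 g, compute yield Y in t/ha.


Y = density * ears * kernels * kw
  = 73299 * 1.2 * 409 * 0.33 g/ha
  = 11871799.24 g/ha
  = 11871.80 kg/ha = 11.87 t/ha


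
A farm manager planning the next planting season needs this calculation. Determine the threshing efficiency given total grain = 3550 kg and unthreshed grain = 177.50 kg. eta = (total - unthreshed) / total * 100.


eta = (total - unthreshed) / total * 100
    = (3550 - 177.50) / 3550 * 100
    = 3372.50 / 3550 * 100
    = 95%


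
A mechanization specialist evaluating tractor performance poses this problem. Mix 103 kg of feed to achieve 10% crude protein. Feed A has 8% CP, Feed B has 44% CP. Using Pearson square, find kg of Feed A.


parts_A = CP_b - target = 44 - 10 = 34
parts_B = target - CP_a = 10 - 8 = 2
total_parts = 34 + 2 = 36
Feed A = 103 * 34 / 36 = 97.28 kg
Feed B = 103 * 2 / 36 = 5.72 kg

97.28 kg


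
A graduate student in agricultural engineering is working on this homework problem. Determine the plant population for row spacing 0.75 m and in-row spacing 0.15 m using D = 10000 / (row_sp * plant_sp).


D = 10000 / (row_sp * plant_sp)
  = 10000 / (0.75 * 0.15)
  = 10000 / 0.1125
  = 88888.89 plants/ha


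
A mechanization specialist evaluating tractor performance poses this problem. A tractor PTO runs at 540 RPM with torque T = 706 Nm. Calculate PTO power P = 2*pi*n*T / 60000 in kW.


P = 2*pi*n*T / 60000
  = 2*pi * 540 * 706 / 60000
  = 2395401.57 / 60000
  = 39.92 kW


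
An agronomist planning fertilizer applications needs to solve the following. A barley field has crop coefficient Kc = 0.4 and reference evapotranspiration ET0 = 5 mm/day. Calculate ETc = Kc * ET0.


ETc = Kc * ET0
    = 0.4 * 5
    = 2 mm/day


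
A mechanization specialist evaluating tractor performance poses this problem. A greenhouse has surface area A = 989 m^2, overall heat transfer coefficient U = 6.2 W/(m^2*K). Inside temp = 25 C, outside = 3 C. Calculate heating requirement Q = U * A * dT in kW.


dT = 25 - (3) = 22 K
Q = U * A * dT
  = 6.2 * 989 * 22
  = 134899.60 W = 134.90 kW


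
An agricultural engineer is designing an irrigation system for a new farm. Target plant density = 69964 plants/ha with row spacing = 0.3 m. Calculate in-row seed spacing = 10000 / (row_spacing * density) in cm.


spacing = 10000 / (row_sp * density)
        = 10000 / (0.3 * 69964)
        = 10000 / 20989.20
        = 0.47644 m = 47.64 cm


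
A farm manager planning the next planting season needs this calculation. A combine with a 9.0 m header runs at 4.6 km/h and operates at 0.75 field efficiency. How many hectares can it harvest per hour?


C = w * v * eta_f / 10
  = 9.0 * 4.6 * 0.75 / 10
  = 31.05 / 10
  = 3.11 ha/h


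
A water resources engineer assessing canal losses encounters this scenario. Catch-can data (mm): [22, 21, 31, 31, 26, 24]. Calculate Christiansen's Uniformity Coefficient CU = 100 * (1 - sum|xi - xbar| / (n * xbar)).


xbar = 155 / 6 = 25.833
sum|xi - xbar| = 21
CU = 100 * (1 - 21 / (6 * 25.833))
   = 100 * (1 - 0.1355)
   = 86.45%


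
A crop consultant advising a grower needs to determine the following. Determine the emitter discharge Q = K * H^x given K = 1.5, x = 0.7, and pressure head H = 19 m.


Q = K * H^x
  = 1.5 * 19^0.7
  = 1.5 * 7.8547
  = 11.78 L/h


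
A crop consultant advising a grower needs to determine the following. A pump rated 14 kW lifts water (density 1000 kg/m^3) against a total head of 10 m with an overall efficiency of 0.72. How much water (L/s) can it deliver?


Q = (P * 1000 * eta) / (rho * g * H)
  = (14 * 1000 * 0.72) / (1000 * 9.81 * 10)
  = 10080 / 98100
  = 0.10275 m^3/s = 102.75 L/s


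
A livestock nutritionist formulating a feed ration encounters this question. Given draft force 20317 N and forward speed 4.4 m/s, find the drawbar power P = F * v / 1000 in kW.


P = F * v / 1000
  = 20317 * 4.4 / 1000
  = 89394.80 / 1000
  = 89.39 kW


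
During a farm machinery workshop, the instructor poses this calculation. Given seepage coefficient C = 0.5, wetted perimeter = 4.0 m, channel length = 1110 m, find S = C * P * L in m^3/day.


S = C * P * L
  = 0.5 * 4.0 * 1110
  = 2220 m^3/day


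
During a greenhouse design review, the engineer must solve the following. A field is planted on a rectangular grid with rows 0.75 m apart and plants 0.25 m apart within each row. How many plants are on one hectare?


D = 10000 / (row_sp * plant_sp)
  = 10000 / (0.75 * 0.25)
  = 10000 / 0.1875
  = 53333.33 plants/ha


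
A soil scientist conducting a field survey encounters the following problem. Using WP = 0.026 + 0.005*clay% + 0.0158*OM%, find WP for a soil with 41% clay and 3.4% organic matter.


WP = 0.026 + 0.005*41 + 0.0158*3.4
   = 0.026 + 0.2050 + 0.0537
   = 0.2847


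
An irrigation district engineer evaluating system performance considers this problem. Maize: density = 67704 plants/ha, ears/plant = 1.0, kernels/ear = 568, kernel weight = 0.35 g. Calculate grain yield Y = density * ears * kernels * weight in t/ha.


Y = density * ears * kernels * kw
  = 67704 * 1.0 * 568 * 0.35 g/ha
  = 13459555.20 g/ha
  = 13459.56 kg/ha = 13.46 t/ha


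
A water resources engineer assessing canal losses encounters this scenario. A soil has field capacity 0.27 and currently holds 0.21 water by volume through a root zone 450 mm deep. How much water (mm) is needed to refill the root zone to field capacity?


SMD = (FC - theta) * D
    = (0.27 - 0.21) * 450
    = 0.060 * 450
    = 27 mm


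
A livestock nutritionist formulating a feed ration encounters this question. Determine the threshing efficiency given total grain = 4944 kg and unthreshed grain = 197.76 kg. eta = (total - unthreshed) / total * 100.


eta = (total - unthreshed) / total * 100
    = (4944 - 197.76) / 4944 * 100
    = 4746.24 / 4944 * 100
    = 96%


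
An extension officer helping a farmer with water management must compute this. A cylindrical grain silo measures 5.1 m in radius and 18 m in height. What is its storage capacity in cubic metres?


V = pi * r^2 * h
  = pi * 5.1^2 * 18
  = pi * 26.01 * 18
  = 1470.83 m^3


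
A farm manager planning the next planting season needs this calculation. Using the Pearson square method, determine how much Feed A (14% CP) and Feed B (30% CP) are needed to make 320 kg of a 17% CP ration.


parts_A = CP_b - target = 30 - 17 = 13
parts_B = target - CP_a = 17 - 14 = 3
total_parts = 13 + 3 = 16
Feed A = 320 * 13 / 16 = 260 kg
Feed B = 320 * 3 / 16 = 60 kg

260 kg


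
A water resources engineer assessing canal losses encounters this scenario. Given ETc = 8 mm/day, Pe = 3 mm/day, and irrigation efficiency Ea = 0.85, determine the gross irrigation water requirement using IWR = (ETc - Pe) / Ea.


IWR = (ETc - Pe) / Ea
    = (8 - 3) / 0.85
    = 5 / 0.85
    = 5.88 mm/day


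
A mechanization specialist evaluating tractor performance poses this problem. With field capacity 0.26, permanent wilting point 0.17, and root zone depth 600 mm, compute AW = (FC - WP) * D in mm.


AW = (FC - WP) * D
   = (0.26 - 0.17) * 600
   = 0.09 * 600
   = 54 mm


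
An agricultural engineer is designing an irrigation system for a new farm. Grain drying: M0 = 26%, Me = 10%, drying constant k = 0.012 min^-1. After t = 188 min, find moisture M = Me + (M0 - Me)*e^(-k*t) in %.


M = Me + (M0 - Me) * e^(-k*t)
  = 10 + (26 - 10) * e^(-0.012*188)
  = 10 + 16 * e^(-2.256)
  = 10 + 16 * 0.10477
  = 10 + 1.6763
  = 11.68%


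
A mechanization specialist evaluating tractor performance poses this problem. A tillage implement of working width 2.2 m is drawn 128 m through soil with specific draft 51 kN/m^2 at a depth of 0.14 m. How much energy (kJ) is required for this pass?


E = k * d * w * L
  = 51 * 0.14 * 2.2 * 128
  = 2010.62 kJ


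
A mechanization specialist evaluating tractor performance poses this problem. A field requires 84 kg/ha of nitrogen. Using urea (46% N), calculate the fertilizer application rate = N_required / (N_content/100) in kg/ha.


Rate = N_required / (N_content / 100)
     = 84 / (46 / 100)
     = 84 / 0.46
     = 182.61 kg/ha


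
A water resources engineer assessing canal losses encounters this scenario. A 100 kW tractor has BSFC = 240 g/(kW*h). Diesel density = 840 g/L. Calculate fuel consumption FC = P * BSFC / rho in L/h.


FC = P * BSFC / rho_fuel
   = 100 * 240 / 840
   = 24000 / 840
   = 28.57 L/h


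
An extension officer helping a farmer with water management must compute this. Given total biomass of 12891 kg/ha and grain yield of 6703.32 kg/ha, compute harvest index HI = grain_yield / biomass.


HI = grain_yield / biomass
   = 6703.32 / 12891
   = 0.52


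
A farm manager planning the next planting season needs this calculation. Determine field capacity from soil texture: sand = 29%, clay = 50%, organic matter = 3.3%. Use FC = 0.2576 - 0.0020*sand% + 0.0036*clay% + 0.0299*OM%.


FC = 0.2576 - 0.0020*29 + 0.0036*50 + 0.0299*3.3
   = 0.2576 - 0.0580 + 0.1800 + 0.0987
   = 0.4783


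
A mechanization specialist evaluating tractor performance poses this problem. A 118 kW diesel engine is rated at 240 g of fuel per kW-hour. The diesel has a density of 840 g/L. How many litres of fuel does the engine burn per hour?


FC = P * BSFC / rho_fuel
   = 118 * 240 / 840
   = 28320 / 840
   = 33.71 L/h


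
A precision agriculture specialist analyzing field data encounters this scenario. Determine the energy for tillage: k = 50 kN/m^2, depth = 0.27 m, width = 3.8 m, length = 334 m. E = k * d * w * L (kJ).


E = k * d * w * L
  = 50 * 0.27 * 3.8 * 334
  = 17134.20 kJ


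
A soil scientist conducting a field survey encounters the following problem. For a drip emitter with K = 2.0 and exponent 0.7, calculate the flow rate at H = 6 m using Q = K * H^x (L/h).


Q = K * H^x
  = 2.0 * 6^0.7
  = 2.0 * 3.5051
  = 7.01 L/h


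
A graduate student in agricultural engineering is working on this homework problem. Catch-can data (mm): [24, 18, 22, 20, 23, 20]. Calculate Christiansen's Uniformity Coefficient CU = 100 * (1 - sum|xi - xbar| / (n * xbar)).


xbar = 127 / 6 = 21.167
sum|xi - xbar| = 11
CU = 100 * (1 - 11 / (6 * 21.167))
   = 100 * (1 - 0.0866)
   = 91.34%


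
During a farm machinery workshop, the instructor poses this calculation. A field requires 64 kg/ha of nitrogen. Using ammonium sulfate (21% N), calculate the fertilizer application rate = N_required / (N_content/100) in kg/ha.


Rate = N_required / (N_content / 100)
     = 64 / (21 / 100)
     = 64 / 0.21
     = 304.76 kg/ha


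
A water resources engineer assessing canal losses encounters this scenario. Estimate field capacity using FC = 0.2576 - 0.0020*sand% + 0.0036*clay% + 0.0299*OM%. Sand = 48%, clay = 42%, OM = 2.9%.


FC = 0.2576 - 0.0020*48 + 0.0036*42 + 0.0299*2.9
   = 0.2576 - 0.0960 + 0.1512 + 0.0867
   = 0.3995


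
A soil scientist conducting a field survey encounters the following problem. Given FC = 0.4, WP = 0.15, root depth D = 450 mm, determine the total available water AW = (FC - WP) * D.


AW = (FC - WP) * D
   = (0.4 - 0.15) * 450
   = 0.25 * 450
   = 112.50 mm


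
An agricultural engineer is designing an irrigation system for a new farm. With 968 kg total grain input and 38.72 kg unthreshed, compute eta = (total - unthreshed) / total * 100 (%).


eta = (total - unthreshed) / total * 100
    = (968 - 38.72) / 968 * 100
    = 929.28 / 968 * 100
    = 96%


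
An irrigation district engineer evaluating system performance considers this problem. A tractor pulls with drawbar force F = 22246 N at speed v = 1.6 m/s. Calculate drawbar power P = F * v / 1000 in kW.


P = F * v / 1000
  = 22246 * 1.6 / 1000
  = 35593.60 / 1000
  = 35.59 kW


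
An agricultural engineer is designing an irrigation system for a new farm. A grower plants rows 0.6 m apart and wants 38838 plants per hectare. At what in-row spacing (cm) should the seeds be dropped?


spacing = 10000 / (row_sp * density)
        = 10000 / (0.6 * 38838)
        = 10000 / 23302.80
        = 0.42913 m = 42.91 cm


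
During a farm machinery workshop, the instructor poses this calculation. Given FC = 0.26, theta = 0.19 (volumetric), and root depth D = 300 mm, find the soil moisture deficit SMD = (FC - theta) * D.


SMD = (FC - theta) * D
    = (0.26 - 0.19) * 300
    = 0.070 * 300
    = 21 mm


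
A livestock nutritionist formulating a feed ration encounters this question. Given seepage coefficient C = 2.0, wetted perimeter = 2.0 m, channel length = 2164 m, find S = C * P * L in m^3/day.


S = C * P * L
  = 2.0 * 2.0 * 2164
  = 8656 m^3/day


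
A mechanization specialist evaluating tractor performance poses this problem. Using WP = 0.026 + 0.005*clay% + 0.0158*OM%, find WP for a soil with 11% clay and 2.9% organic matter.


WP = 0.026 + 0.005*11 + 0.0158*2.9
   = 0.026 + 0.0550 + 0.0458
   = 0.1268


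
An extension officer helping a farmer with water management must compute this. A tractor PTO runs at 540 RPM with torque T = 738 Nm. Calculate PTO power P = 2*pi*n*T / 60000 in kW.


P = 2*pi*n*T / 60000
  = 2*pi * 540 * 738 / 60000
  = 2503975.01 / 60000
  = 41.73 kW


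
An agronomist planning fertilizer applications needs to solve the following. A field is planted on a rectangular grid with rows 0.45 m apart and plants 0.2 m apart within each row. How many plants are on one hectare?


D = 10000 / (row_sp * plant_sp)
  = 10000 / (0.45 * 0.2)
  = 10000 / 0.0900
  = 111111.11 plants/ha


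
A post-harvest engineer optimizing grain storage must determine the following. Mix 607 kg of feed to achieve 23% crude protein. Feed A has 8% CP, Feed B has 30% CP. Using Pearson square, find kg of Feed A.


parts_A = CP_b - target = 30 - 23 = 7
parts_B = target - CP_a = 23 - 8 = 15
total_parts = 7 + 15 = 22
Feed A = 607 * 7 / 22 = 193.14 kg
Feed B = 607 * 15 / 22 = 413.86 kg

193.14 kg


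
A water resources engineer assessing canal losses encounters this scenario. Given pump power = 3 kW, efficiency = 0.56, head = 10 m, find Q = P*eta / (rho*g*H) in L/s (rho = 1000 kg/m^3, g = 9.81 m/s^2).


Q = (P * 1000 * eta) / (rho * g * H)
  = (3 * 1000 * 0.56) / (1000 * 9.81 * 10)
  = 1680 / 98100
  = 0.01713 m^3/s = 17.13 L/s


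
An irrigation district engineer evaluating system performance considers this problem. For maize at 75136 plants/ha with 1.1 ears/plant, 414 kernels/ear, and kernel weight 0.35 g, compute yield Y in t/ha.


Y = density * ears * kernels * kw
  = 75136 * 1.1 * 414 * 0.35 g/ha
  = 11975927.04 g/ha
  = 11975.93 kg/ha = 11.98 t/ha


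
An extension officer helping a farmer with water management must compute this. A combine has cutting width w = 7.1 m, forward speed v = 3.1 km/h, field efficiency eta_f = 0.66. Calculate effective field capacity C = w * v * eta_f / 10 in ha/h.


C = w * v * eta_f / 10
  = 7.1 * 3.1 * 0.66 / 10
  = 14.53 / 10
  = 1.45 ha/h


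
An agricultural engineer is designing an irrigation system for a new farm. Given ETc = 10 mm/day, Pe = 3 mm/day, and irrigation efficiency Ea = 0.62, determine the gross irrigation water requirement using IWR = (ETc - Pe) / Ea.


IWR = (ETc - Pe) / Ea
    = (10 - 3) / 0.62
    = 7 / 0.62
    = 11.29 mm/day


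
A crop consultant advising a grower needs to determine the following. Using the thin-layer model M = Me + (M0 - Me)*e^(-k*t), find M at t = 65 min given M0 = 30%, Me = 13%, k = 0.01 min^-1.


M = Me + (M0 - Me) * e^(-k*t)
  = 13 + (30 - 13) * e^(-0.01*65)
  = 13 + 17 * e^(-0.650)
  = 13 + 17 * 0.52205
  = 13 + 8.8748
  = 21.87%


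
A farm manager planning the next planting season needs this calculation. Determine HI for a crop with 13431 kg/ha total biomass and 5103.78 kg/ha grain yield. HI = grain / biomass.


HI = grain_yield / biomass
   = 5103.78 / 13431
   = 0.38


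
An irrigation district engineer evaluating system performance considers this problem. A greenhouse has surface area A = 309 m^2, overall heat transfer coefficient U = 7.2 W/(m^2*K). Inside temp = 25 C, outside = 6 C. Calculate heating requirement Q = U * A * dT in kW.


dT = 25 - (6) = 19 K
Q = U * A * dT
  = 7.2 * 309 * 19
  = 42271.20 W = 42.27 kW


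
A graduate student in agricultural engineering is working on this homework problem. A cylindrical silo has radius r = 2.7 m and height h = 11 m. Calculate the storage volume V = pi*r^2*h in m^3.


V = pi * r^2 * h
  = pi * 2.7^2 * 11
  = pi * 7.29 * 11
  = 251.92 m^3


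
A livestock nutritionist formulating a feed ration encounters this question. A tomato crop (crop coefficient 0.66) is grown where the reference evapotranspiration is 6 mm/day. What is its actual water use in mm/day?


ETc = Kc * ET0
    = 0.66 * 6
    = 3.96 mm/day


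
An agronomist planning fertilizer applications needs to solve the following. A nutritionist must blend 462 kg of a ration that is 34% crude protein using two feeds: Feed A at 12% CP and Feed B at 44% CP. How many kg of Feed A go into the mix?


parts_A = CP_b - target = 44 - 34 = 10
parts_B = target - CP_a = 34 - 12 = 22
total_parts = 10 + 22 = 32
Feed A = 462 * 10 / 32 = 144.38 kg
Feed B = 462 * 22 / 32 = 317.63 kg

144.38 kg


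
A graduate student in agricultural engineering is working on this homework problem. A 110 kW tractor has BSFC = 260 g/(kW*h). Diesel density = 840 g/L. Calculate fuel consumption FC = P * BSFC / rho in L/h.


FC = P * BSFC / rho_fuel
   = 110 * 260 / 840
   = 28600 / 840
   = 34.05 L/h


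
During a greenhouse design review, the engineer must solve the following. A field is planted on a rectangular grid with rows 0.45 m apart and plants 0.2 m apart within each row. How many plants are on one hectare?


D = 10000 / (row_sp * plant_sp)
  = 10000 / (0.45 * 0.2)
  = 10000 / 0.0900
  = 111111.11 plants/ha


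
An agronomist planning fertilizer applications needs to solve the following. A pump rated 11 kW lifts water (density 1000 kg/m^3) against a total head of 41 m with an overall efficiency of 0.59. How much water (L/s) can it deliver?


Q = (P * 1000 * eta) / (rho * g * H)
  = (11 * 1000 * 0.59) / (1000 * 9.81 * 41)
  = 6490 / 402210
  = 0.01614 m^3/s = 16.14 L/s
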